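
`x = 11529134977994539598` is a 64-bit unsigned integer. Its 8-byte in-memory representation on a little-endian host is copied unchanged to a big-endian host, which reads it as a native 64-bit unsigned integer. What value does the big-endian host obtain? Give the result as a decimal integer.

5639322236855254943

11529134977994539598 in 64-bit hexadecimal is 0x9FFFB72DB2E5424E.
Stored little-endian, the bytes at ascending addresses are 4E 42 E5 B2 2D B7 FF 9F.
Read back as big-endian, the last byte is least significant, giving 0x4E42E5B22DB7FF9F.
0x4E42E5B22DB7FF9F = 5639322236855254943.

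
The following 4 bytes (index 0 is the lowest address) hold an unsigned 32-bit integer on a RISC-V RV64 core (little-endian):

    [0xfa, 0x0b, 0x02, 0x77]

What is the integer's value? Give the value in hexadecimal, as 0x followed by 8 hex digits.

Little-endian stores the least-significant byte at the lowest address.
Reassemble most-significant byte first: 77 02 0B FA → 0x77020BFA.

0x77020BFA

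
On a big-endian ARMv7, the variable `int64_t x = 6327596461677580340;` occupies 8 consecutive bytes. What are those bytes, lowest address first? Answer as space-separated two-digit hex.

6327596461677580340 in hexadecimal, padded to 64 bits, is 0x57D02374F44F9034.
Split into bytes (most-significant first): 57 D0 23 74 F4 4F 90 34.
Big-endian stores the most-significant byte at the lowest address.
So the memory order matches the most-significant-first order: 57 D0 23 74 F4 4F 90 34.

57 D0 23 74 F4 4F 90 34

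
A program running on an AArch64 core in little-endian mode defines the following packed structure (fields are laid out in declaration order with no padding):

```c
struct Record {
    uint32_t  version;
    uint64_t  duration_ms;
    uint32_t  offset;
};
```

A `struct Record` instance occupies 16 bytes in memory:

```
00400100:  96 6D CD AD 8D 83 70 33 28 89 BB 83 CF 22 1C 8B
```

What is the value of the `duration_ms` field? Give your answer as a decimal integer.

`duration_ms` follows `version` (4 bytes), so it starts at byte offset 4 and occupies 8 bytes.
Bytes at offsets 4..11: 8D 83 70 33 28 89 BB 83.
In little-endian order the low byte comes first in memory.
Reassemble most-significant byte first: 83 BB 89 28 33 70 83 8D → 0x83BB89283370838D.
0x83BB89283370838D = 9492331445368161165.

9492331445368161165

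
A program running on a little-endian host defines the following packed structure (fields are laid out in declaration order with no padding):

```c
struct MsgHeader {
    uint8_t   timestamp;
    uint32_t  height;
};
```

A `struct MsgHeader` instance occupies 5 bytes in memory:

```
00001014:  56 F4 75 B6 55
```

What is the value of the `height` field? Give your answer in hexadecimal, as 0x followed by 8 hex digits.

0x55B675F4

`height` follows `timestamp` (1 byte), so it starts at byte offset 1 and occupies 4 bytes.
Bytes at offsets 1..4: F4 75 B6 55.
Little-endian: lowest address holds the least-significant byte.
Reassemble most-significant byte first: 55 B6 75 F4 → 0x55B675F4.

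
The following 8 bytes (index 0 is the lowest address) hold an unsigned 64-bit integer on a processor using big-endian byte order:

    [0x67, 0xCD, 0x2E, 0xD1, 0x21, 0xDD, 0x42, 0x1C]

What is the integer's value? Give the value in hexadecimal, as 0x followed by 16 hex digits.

In big-endian order the high byte comes first in memory.
The bytes are already most-significant first: 0x67CD2ED121DD421C.

0x67CD2ED121DD421C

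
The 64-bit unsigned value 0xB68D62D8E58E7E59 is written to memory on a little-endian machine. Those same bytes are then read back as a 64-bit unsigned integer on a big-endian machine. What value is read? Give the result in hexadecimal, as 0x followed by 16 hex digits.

0x597E8EE5D8628DB6

Stored little-endian, the bytes at ascending addresses are 59 7E 8E E5 D8 62 8D B6.
Read back as big-endian, the last byte is least significant, giving 0x597E8EE5D8628DB6.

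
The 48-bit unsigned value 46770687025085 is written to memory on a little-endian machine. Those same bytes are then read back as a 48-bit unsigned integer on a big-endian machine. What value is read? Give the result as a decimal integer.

46770687025085 in 48-bit hexadecimal is 0x2A89A62F9FBD.
Stored little-endian, the bytes at ascending addresses are BD 9F 2F A6 89 2A.
Read back as big-endian, the last byte is least significant, giving 0xBD9F2FA6892A.
0xBD9F2FA6892A = 208491396892970.

208491396892970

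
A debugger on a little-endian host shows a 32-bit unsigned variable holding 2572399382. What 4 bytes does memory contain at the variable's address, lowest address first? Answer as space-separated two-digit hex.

16 B3 53 99

2572399382 in hexadecimal, padded to 32 bits, is 0x9953B316.
Split into bytes (most-significant first): 99 53 B3 16.
Little-endian: lowest address holds the least-significant byte.
So at ascending addresses the bytes are 16 B3 53 99.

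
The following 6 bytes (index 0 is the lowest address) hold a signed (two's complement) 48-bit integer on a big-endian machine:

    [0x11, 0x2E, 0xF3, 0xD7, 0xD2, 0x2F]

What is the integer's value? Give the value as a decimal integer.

Big-endian stores the most-significant byte at the lowest address.
The bytes are already most-significant first: 0x112EF3D7D22F.
0x112EF3D7D22F = 18893357175343.

18893357175343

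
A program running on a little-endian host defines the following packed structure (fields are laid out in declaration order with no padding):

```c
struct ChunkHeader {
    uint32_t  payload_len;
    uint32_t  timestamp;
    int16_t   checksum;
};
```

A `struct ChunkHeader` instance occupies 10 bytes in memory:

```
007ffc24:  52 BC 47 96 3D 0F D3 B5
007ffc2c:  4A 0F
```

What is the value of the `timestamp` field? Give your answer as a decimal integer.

`timestamp` follows `payload_len` (4 bytes), so it starts at byte offset 4 and occupies 4 bytes.
Bytes at offsets 4..7: 3D 0F D3 B5.
Little-endian stores the least-significant byte at the lowest address.
Reassemble most-significant byte first: B5 D3 0F 3D → 0xB5D30F3D.
0xB5D30F3D = 3050508093.

3050508093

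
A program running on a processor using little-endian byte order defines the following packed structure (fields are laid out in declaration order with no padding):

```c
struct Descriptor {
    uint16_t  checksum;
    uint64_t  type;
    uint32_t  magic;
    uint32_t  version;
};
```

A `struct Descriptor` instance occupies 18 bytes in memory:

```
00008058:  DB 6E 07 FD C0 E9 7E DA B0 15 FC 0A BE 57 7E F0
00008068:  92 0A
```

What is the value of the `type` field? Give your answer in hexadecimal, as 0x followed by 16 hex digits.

`type` follows `checksum` (2 bytes), so it starts at byte offset 2 and occupies 8 bytes.
Bytes at offsets 2..9: 07 FD C0 E9 7E DA B0 15.
Little-endian stores the least-significant byte at the lowest address.
Reassemble most-significant byte first: 15 B0 DA 7E E9 C0 FD 07 → 0x15B0DA7EE9C0FD07.

0x15B0DA7EE9C0FD07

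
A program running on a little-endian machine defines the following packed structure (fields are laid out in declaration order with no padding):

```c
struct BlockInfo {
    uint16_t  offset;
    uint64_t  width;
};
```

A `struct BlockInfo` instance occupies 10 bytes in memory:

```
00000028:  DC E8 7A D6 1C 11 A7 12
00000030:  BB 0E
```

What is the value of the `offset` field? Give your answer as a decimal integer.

59612

`offset` is the first field, at byte offset 0, occupying 2 bytes.
Bytes at offsets 0..1: DC E8.
Little-endian stores the least-significant byte at the lowest address.
Reassemble most-significant byte first: E8 DC → 0xE8DC.
0xE8DC = 59612.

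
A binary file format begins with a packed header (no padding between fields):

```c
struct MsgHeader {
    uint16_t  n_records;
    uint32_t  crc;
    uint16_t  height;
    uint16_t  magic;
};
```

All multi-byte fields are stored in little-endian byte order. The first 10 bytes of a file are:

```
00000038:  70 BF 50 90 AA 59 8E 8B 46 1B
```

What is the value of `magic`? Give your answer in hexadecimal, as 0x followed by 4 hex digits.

0x1B46

`magic` follows `n_records` (2 B), `crc` (4 B), `height` (2 B), so it starts at offset 2 + 4 + 2 = 8 and occupies 2 bytes.
Bytes at offsets 8..9: 46 1B.
Little-endian: lowest address holds the least-significant byte.
Reassemble most-significant byte first: 1B 46 → 0x1B46.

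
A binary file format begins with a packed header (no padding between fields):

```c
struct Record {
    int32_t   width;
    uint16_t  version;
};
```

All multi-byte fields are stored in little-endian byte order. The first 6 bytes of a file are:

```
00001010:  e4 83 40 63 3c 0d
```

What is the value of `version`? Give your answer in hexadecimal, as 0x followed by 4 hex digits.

`version` follows `width` (4 bytes), so it starts at byte offset 4 and occupies 2 bytes.
Bytes at offsets 4..5: 3C 0D.
Little-endian stores the least-significant byte at the lowest address.
Reassemble most-significant byte first: 0D 3C → 0x0D3C.

0x0D3C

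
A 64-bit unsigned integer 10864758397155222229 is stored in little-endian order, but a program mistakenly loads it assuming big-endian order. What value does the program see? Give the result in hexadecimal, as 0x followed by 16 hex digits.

0xD522E1C03260C796

10864758397155222229 in 64-bit hexadecimal is 0x96C76032C0E122D5.
Stored little-endian, the bytes at ascending addresses are D5 22 E1 C0 32 60 C7 96.
Read back as big-endian, the last byte is least significant, giving 0xD522E1C03260C796.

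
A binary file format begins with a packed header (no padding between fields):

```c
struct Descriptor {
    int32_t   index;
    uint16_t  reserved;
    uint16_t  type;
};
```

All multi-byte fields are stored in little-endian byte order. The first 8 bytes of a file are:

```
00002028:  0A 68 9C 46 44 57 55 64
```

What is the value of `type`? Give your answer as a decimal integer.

25685

`type` follows `index` (4 B), `reserved` (2 B), so it starts at offset 4 + 2 = 6 and occupies 2 bytes.
Bytes at offsets 6..7: 55 64.
Little-endian: lowest address holds the least-significant byte.
Reassemble most-significant byte first: 64 55 → 0x6455.
0x6455 = 25685.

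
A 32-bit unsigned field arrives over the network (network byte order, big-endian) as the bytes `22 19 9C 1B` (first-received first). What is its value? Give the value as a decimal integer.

Big-endian stores the most-significant byte at the lowest address.
The bytes are already most-significant first: 0x22199C1B.
0x22199C1B = 572103707.

572103707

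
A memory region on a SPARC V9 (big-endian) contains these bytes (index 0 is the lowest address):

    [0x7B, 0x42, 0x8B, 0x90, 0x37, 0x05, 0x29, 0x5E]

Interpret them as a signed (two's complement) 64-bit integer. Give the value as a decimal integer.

8881814866642676062

In big-endian order the high byte comes first in memory.
The bytes are already most-significant first: 0x7B428B903705295E.
0x7B428B903705295E = 8881814866642676062.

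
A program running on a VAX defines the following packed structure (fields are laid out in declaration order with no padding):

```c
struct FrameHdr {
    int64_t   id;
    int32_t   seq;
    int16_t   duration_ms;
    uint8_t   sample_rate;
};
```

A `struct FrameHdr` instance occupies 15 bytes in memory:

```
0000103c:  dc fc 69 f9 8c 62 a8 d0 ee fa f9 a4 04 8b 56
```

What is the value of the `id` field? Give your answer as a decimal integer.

`id` is the first field, at byte offset 0, occupying 8 bytes.
Bytes at offsets 0..7: DC FC 69 F9 8C 62 A8 D0.
In little-endian order the low byte comes first in memory.
Reassemble most-significant byte first: D0 A8 62 8C F9 69 FC DC → 0xD0A8628CF969FCDC.
Top bit is set, so as a signed 64-bit value this is 0xD0A8628CF969FCDC − 2^64 = -3411368360113734436.

-3411368360113734436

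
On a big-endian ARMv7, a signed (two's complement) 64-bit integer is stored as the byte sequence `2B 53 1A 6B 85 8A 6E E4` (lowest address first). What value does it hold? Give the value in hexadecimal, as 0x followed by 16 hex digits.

0x2B531A6B858A6EE4

Big-endian stores the most-significant byte at the lowest address.
The bytes are already most-significant first: 0x2B531A6B858A6EE4.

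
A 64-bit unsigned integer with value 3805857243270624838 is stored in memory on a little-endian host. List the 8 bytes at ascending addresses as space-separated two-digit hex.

3805857243270624838 in hexadecimal, padded to 64 bits, is 0x34D11EFF9AFE3646.
Split into bytes (most-significant first): 34 D1 1E FF 9A FE 36 46.
Little-endian stores the least-significant byte at the lowest address.
So at ascending addresses the bytes are 46 36 FE 9A FF 1E D1 34.

46 36 FE 9A FF 1E D1 34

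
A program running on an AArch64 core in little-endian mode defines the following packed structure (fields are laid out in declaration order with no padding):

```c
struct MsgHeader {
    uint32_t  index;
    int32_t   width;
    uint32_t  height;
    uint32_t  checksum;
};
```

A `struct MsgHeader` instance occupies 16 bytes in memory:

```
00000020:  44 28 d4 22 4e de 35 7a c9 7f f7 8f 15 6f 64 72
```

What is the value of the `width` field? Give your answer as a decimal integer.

`width` follows `index` (4 bytes), so it starts at byte offset 4 and occupies 4 bytes.
Bytes at offsets 4..7: 4E DE 35 7A.
Little-endian: lowest address holds the least-significant byte.
Reassemble most-significant byte first: 7A 35 DE 4E → 0x7A35DE4E.
0x7A35DE4E = 2050350670.

2050350670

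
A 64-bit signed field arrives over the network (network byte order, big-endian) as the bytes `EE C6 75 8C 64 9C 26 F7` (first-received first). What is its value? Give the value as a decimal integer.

-1241175401450166537

In big-endian order the high byte comes first in memory.
The bytes are already most-significant first: 0xEEC6758C649C26F7.
Top bit is set, so as a signed 64-bit value this is 0xEEC6758C649C26F7 − 2^64 = -1241175401450166537.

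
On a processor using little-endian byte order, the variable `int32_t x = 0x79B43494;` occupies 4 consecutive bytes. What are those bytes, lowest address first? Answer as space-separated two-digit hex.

Split into bytes (most-significant first): 79 B4 34 94.
Little-endian stores the least-significant byte at the lowest address.
So at ascending addresses the bytes are 94 34 B4 79.

94 34 B4 79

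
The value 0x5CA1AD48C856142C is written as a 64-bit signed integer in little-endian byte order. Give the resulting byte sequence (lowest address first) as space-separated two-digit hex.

2C 14 56 C8 48 AD A1 5C

Split into bytes (most-significant first): 5C A1 AD 48 C8 56 14 2C.
Little-endian stores the least-significant byte at the lowest address.
So at ascending addresses the bytes are 2C 14 56 C8 48 AD A1 5C.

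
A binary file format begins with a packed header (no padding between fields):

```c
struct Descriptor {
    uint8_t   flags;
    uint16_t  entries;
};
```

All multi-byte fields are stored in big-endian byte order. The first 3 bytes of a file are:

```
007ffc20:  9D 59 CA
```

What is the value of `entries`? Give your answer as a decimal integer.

`entries` follows `flags` (1 byte), so it starts at byte offset 1 and occupies 2 bytes.
Bytes at offsets 1..2: 59 CA.
Big-endian stores the most-significant byte at the lowest address.
The bytes are already most-significant first: 0x59CA.
0x59CA = 22986.

22986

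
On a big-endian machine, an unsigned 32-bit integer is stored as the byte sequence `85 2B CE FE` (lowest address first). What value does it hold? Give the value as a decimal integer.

2234240766

Big-endian: lowest address holds the most-significant byte.
The bytes are already most-significant first: 0x852BCEFE.
0x852BCEFE = 2234240766.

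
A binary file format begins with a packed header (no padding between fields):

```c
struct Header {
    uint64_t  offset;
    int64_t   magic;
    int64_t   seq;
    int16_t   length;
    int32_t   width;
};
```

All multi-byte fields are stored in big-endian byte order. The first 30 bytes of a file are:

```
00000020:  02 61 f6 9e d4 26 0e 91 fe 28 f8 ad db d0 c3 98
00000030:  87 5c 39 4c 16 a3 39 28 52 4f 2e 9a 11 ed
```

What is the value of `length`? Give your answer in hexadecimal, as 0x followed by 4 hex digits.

`length` follows `offset` (8 B), `magic` (8 B), `seq` (8 B), so it starts at offset 8 + 8 + 8 = 24 and occupies 2 bytes.
Bytes at offsets 24..25: 52 4F.
Big-endian: lowest address holds the most-significant byte.
The bytes are already most-significant first: 0x524F.

0x524F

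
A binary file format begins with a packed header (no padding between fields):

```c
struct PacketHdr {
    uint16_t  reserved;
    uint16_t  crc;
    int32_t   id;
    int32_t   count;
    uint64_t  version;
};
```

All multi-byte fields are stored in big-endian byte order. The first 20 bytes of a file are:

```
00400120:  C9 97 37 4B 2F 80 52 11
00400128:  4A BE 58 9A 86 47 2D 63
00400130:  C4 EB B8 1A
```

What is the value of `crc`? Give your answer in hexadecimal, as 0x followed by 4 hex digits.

0x374B

`crc` follows `reserved` (2 bytes), so it starts at byte offset 2 and occupies 2 bytes.
Bytes at offsets 2..3: 37 4B.
In big-endian order the high byte comes first in memory.
The bytes are already most-significant first: 0x374B.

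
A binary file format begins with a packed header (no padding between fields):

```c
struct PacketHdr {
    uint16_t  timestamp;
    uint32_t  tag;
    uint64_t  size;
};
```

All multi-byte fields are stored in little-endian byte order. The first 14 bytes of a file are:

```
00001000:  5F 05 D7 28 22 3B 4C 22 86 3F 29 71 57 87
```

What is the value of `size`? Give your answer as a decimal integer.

`size` follows `timestamp` (2 B), `tag` (4 B), so it starts at offset 2 + 4 = 6 and occupies 8 bytes.
Bytes at offsets 6..13: 4C 22 86 3F 29 71 57 87.
In little-endian order the low byte comes first in memory.
Reassemble most-significant byte first: 87 57 71 29 3F 86 22 4C → 0x875771293F86224C.
0x875771293F86224C = 9752387940067451468.

9752387940067451468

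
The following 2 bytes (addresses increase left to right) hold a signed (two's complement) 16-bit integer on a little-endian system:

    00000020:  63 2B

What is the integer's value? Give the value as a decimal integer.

Little-endian stores the least-significant byte at the lowest address.
Reassemble most-significant byte first: 2B 63 → 0x2B63.
0x2B63 = 11107.

11107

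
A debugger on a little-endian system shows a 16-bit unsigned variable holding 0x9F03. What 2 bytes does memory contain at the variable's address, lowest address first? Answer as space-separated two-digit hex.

Split into bytes (most-significant first): 9F 03.
Little-endian stores the least-significant byte at the lowest address.
So at ascending addresses the bytes are 03 9F.

03 9F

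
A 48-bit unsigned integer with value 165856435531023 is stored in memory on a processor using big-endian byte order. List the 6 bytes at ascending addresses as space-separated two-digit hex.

165856435531023 in hexadecimal, padded to 48 bits, is 0x96D875EC6D0F.
Split into bytes (most-significant first): 96 D8 75 EC 6D 0F.
In big-endian order the high byte comes first in memory.
So the memory order matches the most-significant-first order: 96 D8 75 EC 6D 0F.

96 D8 75 EC 6D 0F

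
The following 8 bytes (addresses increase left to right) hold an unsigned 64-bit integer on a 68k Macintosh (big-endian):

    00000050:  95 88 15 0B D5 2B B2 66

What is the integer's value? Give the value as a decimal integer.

Big-endian stores the most-significant byte at the lowest address.
The bytes are already most-significant first: 0x9588150BD52BB266.
0x9588150BD52BB266 = 10774885249049145958.

10774885249049145958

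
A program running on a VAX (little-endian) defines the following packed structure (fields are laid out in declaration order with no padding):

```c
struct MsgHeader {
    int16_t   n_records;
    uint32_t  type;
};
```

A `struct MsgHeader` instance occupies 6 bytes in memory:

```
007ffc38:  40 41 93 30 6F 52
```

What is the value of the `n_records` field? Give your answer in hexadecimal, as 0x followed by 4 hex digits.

0x4140

`n_records` is the first field, at byte offset 0, occupying 2 bytes.
Bytes at offsets 0..1: 40 41.
Little-endian: lowest address holds the least-significant byte.
Reassemble most-significant byte first: 41 40 → 0x4140.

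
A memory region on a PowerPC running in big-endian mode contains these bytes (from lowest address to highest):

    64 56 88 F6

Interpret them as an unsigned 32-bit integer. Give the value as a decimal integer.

Big-endian: lowest address holds the most-significant byte.
The bytes are already most-significant first: 0x645688F6.
0x645688F6 = 1683392758.

1683392758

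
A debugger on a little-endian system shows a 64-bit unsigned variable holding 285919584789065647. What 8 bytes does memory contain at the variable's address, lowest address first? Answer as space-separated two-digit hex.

AF EF AD F5 58 CA F7 03

285919584789065647 in hexadecimal, padded to 64 bits, is 0x03F7CA58F5ADEFAF.
Split into bytes (most-significant first): 03 F7 CA 58 F5 AD EF AF.
Little-endian stores the least-significant byte at the lowest address.
So at ascending addresses the bytes are AF EF AD F5 58 CA F7 03.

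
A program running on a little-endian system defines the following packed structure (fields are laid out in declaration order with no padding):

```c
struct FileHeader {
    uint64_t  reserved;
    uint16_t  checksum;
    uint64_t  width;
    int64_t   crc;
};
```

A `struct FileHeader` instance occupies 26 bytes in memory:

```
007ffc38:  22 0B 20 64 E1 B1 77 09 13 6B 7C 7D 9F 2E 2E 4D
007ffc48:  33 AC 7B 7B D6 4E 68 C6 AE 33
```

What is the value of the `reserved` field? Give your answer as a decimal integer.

`reserved` is the first field, at byte offset 0, occupying 8 bytes.
Bytes at offsets 0..7: 22 0B 20 64 E1 B1 77 09.
In little-endian order the low byte comes first in memory.
Reassemble most-significant byte first: 09 77 B1 E1 64 20 0B 22 → 0x0977B1E164200B22.
0x0977B1E164200B22 = 682209450175499042.

682209450175499042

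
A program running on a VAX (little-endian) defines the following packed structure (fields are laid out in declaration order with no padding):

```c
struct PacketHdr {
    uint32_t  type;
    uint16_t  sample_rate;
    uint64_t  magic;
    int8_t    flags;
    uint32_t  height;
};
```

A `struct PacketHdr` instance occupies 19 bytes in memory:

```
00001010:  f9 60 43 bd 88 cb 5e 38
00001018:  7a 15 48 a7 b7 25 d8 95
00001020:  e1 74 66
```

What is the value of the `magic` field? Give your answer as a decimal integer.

2717824828181198942

`magic` follows `type` (4 B), `sample_rate` (2 B), so it starts at offset 4 + 2 = 6 and occupies 8 bytes.
Bytes at offsets 6..13: 5E 38 7A 15 48 A7 B7 25.
Little-endian: lowest address holds the least-significant byte.
Reassemble most-significant byte first: 25 B7 A7 48 15 7A 38 5E → 0x25B7A748157A385E.
0x25B7A748157A385E = 2717824828181198942.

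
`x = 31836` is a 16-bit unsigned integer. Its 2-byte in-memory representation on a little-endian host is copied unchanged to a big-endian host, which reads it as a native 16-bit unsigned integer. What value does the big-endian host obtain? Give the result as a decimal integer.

31836 in 16-bit hexadecimal is 0x7C5C.
Stored little-endian, the bytes at ascending addresses are 5C 7C.
Read back as big-endian, the last byte is least significant, giving 0x5C7C.
0x5C7C = 23676.

23676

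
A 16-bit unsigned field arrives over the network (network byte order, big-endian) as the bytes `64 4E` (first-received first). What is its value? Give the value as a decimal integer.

25678

Big-endian stores the most-significant byte at the lowest address.
The bytes are already most-significant first: 0x644E.
0x644E = 25678.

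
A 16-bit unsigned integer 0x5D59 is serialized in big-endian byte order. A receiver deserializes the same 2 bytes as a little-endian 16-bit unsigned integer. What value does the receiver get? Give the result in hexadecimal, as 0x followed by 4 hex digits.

Stored big-endian, the bytes at ascending addresses are 5D 59.
Read back as little-endian, the first byte is least significant, giving 0x595D.

0x595D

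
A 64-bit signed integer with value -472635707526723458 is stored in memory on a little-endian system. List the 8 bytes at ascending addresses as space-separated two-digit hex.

7E 48 B4 00 54 DC 70 F9

Two's complement of -472635707526723458 in 64 bits: 472635707526723458 = 0x068F23ABFF4BB782; invert → 0xF970DC5400B4487D; add 1 → 0xF970DC5400B4487E.
Split into bytes (most-significant first): F9 70 DC 54 00 B4 48 7E.
Little-endian: lowest address holds the least-significant byte.
So at ascending addresses the bytes are 7E 48 B4 00 54 DC 70 F9.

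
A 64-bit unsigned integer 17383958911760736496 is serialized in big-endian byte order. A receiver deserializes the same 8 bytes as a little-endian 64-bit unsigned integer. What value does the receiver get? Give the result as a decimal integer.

17302966853080596721

17383958911760736496 in 64-bit hexadecimal is 0xF1403A86AD7C20F0.
Stored big-endian, the bytes at ascending addresses are F1 40 3A 86 AD 7C 20 F0.
Read back as little-endian, the first byte is least significant, giving 0xF0207CAD863A40F1.
0xF0207CAD863A40F1 = 17302966853080596721.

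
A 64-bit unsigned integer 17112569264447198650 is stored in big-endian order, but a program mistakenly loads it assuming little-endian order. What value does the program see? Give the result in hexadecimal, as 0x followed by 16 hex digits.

17112569264447198650 in 64-bit hexadecimal is 0xED7C0F1469A495BA.
Stored big-endian, the bytes at ascending addresses are ED 7C 0F 14 69 A4 95 BA.
Read back as little-endian, the first byte is least significant, giving 0xBA95A469140F7CED.

0xBA95A469140F7CED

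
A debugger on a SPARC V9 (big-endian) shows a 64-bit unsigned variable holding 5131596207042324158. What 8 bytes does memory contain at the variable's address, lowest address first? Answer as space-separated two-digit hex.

47 37 17 8F DB 7F E6 BE

5131596207042324158 in hexadecimal, padded to 64 bits, is 0x4737178FDB7FE6BE.
Split into bytes (most-significant first): 47 37 17 8F DB 7F E6 BE.
Big-endian: lowest address holds the most-significant byte.
So the memory order matches the most-significant-first order: 47 37 17 8F DB 7F E6 BE.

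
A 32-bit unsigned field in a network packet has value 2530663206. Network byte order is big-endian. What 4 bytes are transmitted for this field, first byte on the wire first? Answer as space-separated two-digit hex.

2530663206 in hexadecimal, padded to 32 bits, is 0x96D6DB26.
Split into bytes (most-significant first): 96 D6 DB 26.
Big-endian: lowest address holds the most-significant byte.
So the memory order matches the most-significant-first order: 96 D6 DB 26.

96 D6 DB 26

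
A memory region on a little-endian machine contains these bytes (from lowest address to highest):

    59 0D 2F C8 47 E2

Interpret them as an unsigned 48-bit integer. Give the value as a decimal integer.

Little-endian stores the least-significant byte at the lowest address.
Reassemble most-significant byte first: E2 47 C8 2F 0D 59 → 0xE247C82F0D59.
0xE247C82F0D59 = 248797929082201.

248797929082201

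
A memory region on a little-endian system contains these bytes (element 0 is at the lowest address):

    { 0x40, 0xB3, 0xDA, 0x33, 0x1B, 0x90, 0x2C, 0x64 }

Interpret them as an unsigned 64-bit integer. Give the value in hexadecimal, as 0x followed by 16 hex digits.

Little-endian: lowest address holds the least-significant byte.
Reassemble most-significant byte first: 64 2C 90 1B 33 DA B3 40 → 0x642C901B33DAB340.

0x642C901B33DAB340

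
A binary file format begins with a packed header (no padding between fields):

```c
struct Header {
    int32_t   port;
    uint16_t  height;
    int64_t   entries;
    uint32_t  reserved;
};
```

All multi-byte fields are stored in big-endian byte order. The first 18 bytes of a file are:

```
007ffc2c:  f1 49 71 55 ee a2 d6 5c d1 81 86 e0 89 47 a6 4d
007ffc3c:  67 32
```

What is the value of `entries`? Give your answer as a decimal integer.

-3000292897491744441

`entries` follows `port` (4 B), `height` (2 B), so it starts at offset 4 + 2 = 6 and occupies 8 bytes.
Bytes at offsets 6..13: D6 5C D1 81 86 E0 89 47.
In big-endian order the high byte comes first in memory.
The bytes are already most-significant first: 0xD65CD18186E08947.
Top bit is set, so as a signed 64-bit value this is 0xD65CD18186E08947 − 2^64 = -3000292897491744441.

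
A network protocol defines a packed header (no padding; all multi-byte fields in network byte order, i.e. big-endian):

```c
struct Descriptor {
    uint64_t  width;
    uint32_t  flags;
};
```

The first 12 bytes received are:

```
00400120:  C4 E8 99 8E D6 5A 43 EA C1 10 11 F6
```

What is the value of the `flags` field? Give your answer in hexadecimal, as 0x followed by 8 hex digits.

`flags` follows `width` (8 bytes), so it starts at byte offset 8 and occupies 4 bytes.
Bytes at offsets 8..11: C1 10 11 F6.
Big-endian stores the most-significant byte at the lowest address.
The bytes are already most-significant first: 0xC11011F6.

0xC11011F6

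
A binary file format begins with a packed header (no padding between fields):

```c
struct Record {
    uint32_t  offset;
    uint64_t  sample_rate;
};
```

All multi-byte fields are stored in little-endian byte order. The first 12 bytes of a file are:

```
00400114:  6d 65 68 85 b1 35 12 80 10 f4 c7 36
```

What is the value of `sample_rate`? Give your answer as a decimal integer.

3947391950118860209

`sample_rate` follows `offset` (4 bytes), so it starts at byte offset 4 and occupies 8 bytes.
Bytes at offsets 4..11: B1 35 12 80 10 F4 C7 36.
Little-endian: lowest address holds the least-significant byte.
Reassemble most-significant byte first: 36 C7 F4 10 80 12 35 B1 → 0x36C7F410801235B1.
0x36C7F410801235B1 = 3947391950118860209.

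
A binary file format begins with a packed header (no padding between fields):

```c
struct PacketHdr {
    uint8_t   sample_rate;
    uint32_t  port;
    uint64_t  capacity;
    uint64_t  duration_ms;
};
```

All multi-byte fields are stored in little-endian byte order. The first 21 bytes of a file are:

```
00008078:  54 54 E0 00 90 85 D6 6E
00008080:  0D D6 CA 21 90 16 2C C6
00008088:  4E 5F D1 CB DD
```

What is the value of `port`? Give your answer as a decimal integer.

2415976532

`port` follows `sample_rate` (1 byte), so it starts at byte offset 1 and occupies 4 bytes.
Bytes at offsets 1..4: 54 E0 00 90.
In little-endian order the low byte comes first in memory.
Reassemble most-significant byte first: 90 00 E0 54 → 0x9000E054.
0x9000E054 = 2415976532.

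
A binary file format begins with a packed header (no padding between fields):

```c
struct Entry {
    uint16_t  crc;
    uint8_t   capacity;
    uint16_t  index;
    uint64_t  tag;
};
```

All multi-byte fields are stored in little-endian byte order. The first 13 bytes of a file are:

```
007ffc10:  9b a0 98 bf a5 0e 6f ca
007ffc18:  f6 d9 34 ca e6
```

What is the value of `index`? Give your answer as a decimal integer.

42431

`index` follows `crc` (2 B), `capacity` (1 B), so it starts at offset 2 + 1 = 3 and occupies 2 bytes.
Bytes at offsets 3..4: BF A5.
Little-endian stores the least-significant byte at the lowest address.
Reassemble most-significant byte first: A5 BF → 0xA5BF.
0xA5BF = 42431.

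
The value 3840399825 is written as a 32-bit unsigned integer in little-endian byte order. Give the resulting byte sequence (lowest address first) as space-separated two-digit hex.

3840399825 in hexadecimal, padded to 32 bits, is 0xE4E7D9D1.
Split into bytes (most-significant first): E4 E7 D9 D1.
Little-endian stores the least-significant byte at the lowest address.
So at ascending addresses the bytes are D1 D9 E7 E4.

D1 D9 E7 E4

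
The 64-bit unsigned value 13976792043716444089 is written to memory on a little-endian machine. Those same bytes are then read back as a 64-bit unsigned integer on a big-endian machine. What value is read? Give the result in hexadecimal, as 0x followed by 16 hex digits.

13976792043716444089 in 64-bit hexadecimal is 0xC1F78A4FC1397FB9.
Stored little-endian, the bytes at ascending addresses are B9 7F 39 C1 4F 8A F7 C1.
Read back as big-endian, the last byte is least significant, giving 0xB97F39C14F8AF7C1.

0xB97F39C14F8AF7C1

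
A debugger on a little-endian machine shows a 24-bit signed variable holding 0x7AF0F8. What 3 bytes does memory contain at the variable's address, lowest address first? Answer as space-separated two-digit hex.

Split into bytes (most-significant first): 7A F0 F8.
Little-endian stores the least-significant byte at the lowest address.
So at ascending addresses the bytes are F8 F0 7A.

F8 F0 7A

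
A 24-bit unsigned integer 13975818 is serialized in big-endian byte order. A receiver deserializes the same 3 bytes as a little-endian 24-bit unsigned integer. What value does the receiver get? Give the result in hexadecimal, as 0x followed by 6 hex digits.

0x0A41D5

13975818 in 24-bit hexadecimal is 0xD5410A.
Stored big-endian, the bytes at ascending addresses are D5 41 0A.
Read back as little-endian, the first byte is least significant, giving 0x0A41D5.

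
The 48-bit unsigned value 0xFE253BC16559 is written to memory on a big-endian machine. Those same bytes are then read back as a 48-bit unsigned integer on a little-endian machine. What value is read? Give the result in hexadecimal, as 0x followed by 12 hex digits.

Stored big-endian, the bytes at ascending addresses are FE 25 3B C1 65 59.
Read back as little-endian, the first byte is least significant, giving 0x5965C13B25FE.

0x5965C13B25FE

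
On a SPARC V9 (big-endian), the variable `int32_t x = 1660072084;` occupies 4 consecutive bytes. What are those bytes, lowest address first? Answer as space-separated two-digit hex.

62 F2 B0 94

1660072084 in hexadecimal, padded to 32 bits, is 0x62F2B094.
Split into bytes (most-significant first): 62 F2 B0 94.
In big-endian order the high byte comes first in memory.
So the memory order matches the most-significant-first order: 62 F2 B0 94.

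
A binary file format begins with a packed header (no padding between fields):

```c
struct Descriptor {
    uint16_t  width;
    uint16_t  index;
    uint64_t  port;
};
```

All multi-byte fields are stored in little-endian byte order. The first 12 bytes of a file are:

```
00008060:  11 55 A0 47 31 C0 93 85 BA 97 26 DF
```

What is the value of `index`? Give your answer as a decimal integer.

18336

`index` follows `width` (2 bytes), so it starts at byte offset 2 and occupies 2 bytes.
Bytes at offsets 2..3: A0 47.
Little-endian stores the least-significant byte at the lowest address.
Reassemble most-significant byte first: 47 A0 → 0x47A0.
0x47A0 = 18336.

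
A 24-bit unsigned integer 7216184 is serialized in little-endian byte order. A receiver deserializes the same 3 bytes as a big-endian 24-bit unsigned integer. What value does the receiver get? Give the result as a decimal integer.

7216184 in 24-bit hexadecimal is 0x6E1C38.
Stored little-endian, the bytes at ascending addresses are 38 1C 6E.
Read back as big-endian, the last byte is least significant, giving 0x381C6E.
0x381C6E = 3677294.

3677294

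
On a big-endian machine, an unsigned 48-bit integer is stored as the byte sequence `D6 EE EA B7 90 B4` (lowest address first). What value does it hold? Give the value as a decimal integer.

236321628459188

In big-endian order the high byte comes first in memory.
The bytes are already most-significant first: 0xD6EEEAB790B4.
0xD6EEEAB790B4 = 236321628459188.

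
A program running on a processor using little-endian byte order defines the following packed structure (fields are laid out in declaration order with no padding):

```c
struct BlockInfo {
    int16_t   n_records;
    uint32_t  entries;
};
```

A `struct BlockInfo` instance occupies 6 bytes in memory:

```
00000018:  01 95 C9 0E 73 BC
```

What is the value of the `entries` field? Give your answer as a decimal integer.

3161657033

`entries` follows `n_records` (2 bytes), so it starts at byte offset 2 and occupies 4 bytes.
Bytes at offsets 2..5: C9 0E 73 BC.
Little-endian stores the least-significant byte at the lowest address.
Reassemble most-significant byte first: BC 73 0E C9 → 0xBC730EC9.
0xBC730EC9 = 3161657033.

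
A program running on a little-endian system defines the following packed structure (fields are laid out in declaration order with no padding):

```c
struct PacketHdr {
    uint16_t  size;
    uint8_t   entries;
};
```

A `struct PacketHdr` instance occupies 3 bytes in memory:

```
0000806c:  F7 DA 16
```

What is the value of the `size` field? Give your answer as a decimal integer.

56055

`size` is the first field, at byte offset 0, occupying 2 bytes.
Bytes at offsets 0..1: F7 DA.
Little-endian stores the least-significant byte at the lowest address.
Reassemble most-significant byte first: DA F7 → 0xDAF7.
0xDAF7 = 56055.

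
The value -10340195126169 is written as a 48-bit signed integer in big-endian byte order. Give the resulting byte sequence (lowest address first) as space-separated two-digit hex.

Two's complement of -10340195126169 in 48 bits: 10340195126169 = 0x096783A84B99; invert → 0xF6987C57B466; add 1 → 0xF6987C57B467.
Split into bytes (most-significant first): F6 98 7C 57 B4 67.
Big-endian stores the most-significant byte at the lowest address.
So the memory order matches the most-significant-first order: F6 98 7C 57 B4 67.

F6 98 7C 57 B4 67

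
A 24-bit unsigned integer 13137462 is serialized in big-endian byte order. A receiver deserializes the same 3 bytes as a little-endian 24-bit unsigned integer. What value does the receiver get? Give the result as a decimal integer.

13137462 in 24-bit hexadecimal is 0xC87636.
Stored big-endian, the bytes at ascending addresses are C8 76 36.
Read back as little-endian, the first byte is least significant, giving 0x3676C8.
0x3676C8 = 3569352.

3569352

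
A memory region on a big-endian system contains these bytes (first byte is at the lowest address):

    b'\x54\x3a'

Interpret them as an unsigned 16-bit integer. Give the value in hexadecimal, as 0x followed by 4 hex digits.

Big-endian: lowest address holds the most-significant byte.
The bytes are already most-significant first: 0x543A.

0x543A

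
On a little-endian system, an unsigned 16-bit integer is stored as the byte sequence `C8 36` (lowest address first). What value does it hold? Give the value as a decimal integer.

14024

Little-endian: lowest address holds the least-significant byte.
Reassemble most-significant byte first: 36 C8 → 0x36C8.
0x36C8 = 14024.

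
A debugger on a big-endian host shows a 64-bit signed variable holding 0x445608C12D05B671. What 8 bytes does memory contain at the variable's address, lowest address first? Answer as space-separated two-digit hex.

44 56 08 C1 2D 05 B6 71

Split into bytes (most-significant first): 44 56 08 C1 2D 05 B6 71.
In big-endian order the high byte comes first in memory.
So the memory order matches the most-significant-first order: 44 56 08 C1 2D 05 B6 71.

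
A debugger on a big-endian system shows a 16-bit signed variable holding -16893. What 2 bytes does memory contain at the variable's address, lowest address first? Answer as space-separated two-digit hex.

BE 03

Two's complement of -16893 in 16 bits: 16893 = 0x41FD; invert → 0xBE02; add 1 → 0xBE03.
Split into bytes (most-significant first): BE 03.
In big-endian order the high byte comes first in memory.
So the memory order matches the most-significant-first order: BE 03.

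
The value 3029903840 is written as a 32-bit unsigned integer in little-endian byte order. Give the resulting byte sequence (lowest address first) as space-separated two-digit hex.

3029903840 in hexadecimal, padded to 32 bits, is 0xB498A9E0.
Split into bytes (most-significant first): B4 98 A9 E0.
In little-endian order the low byte comes first in memory.
So at ascending addresses the bytes are E0 A9 98 B4.

E0 A9 98 B4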